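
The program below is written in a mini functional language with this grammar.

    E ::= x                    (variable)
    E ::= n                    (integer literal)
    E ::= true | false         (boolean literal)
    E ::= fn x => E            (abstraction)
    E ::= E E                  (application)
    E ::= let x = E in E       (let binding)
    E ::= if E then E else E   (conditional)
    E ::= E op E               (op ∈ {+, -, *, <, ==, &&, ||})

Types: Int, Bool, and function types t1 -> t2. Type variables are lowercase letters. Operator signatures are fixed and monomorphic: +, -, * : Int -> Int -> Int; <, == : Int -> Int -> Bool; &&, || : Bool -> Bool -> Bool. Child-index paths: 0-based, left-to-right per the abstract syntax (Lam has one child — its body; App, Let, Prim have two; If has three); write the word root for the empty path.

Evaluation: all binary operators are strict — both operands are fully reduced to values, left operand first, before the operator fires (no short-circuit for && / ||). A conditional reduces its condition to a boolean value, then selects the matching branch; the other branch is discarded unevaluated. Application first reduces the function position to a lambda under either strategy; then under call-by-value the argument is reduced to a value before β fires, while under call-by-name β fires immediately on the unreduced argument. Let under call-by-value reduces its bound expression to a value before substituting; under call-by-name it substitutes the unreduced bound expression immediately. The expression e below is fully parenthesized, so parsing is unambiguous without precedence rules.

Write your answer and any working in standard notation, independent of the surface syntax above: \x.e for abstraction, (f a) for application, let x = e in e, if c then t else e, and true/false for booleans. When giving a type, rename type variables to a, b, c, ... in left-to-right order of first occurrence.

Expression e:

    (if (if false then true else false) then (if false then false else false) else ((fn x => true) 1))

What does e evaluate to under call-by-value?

Answer: true

Working:
step 0: (if (if false then true else false) then (if false then false else false) else ((\x.true) 1))
step 1: [if@0] (if false then (if false then false else false) else ((\x.true) 1))
step 2: [if@root] ((\x.true) 1)
step 3: [beta@root] true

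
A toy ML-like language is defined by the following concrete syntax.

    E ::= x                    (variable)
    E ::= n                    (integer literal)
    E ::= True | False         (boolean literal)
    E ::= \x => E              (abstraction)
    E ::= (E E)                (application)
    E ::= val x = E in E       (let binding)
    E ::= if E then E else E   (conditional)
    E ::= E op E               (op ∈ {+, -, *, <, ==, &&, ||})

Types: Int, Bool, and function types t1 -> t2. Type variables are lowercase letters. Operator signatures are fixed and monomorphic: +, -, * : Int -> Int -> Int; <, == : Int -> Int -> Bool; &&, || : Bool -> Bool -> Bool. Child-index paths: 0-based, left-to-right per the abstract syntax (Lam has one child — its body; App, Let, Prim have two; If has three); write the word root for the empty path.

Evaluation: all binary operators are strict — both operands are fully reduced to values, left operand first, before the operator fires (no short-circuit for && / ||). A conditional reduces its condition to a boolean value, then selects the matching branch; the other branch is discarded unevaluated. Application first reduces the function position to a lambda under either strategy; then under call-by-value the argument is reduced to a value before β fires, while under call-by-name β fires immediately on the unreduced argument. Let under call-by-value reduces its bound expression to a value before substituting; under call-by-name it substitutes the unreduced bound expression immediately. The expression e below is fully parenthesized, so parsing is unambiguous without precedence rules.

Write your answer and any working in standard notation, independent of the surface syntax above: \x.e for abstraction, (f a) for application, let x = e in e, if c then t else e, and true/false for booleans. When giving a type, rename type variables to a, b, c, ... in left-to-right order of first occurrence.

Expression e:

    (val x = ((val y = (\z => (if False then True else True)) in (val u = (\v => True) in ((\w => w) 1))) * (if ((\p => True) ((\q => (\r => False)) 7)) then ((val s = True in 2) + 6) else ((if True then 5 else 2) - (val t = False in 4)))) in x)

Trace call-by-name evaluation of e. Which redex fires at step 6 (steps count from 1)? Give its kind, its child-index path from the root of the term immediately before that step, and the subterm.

Answer: if at 1 : (if true then ((let s = true in 2) + 6) else ((if true then 5 else 2) - (let t = false in 4)))

Trace:
step 0: (let x = ((let y = (\z.(if false then true else true)) in (let u = (\v.true) in ((\w.w) 1))) * (if ((\p.true) ((\q.(\r.false)) 7)) then ((let s = true in 2) + 6) else ((if true then 5 else 2) - (let t = false in 4)))) in x)
step 1: [let@root] ((let y = (\z.(if false then true else true)) in (let u = (\v.true) in ((\w.w) 1))) * (if ((\p.true) ((\q.(\r.false)) 7)) then ((let s = true in 2) + 6) else ((if true then 5 else 2) - (let t = false in 4))))
step 2: [let@0] ((let u = (\v.true) in ((\w.w) 1)) * (if ((\p.true) ((\q.(\r.false)) 7)) then ((let s = true in 2) + 6) else ((if true then 5 else 2) - (let t = false in 4))))
step 3: [let@0] (((\w.w) 1) * (if ((\p.true) ((\q.(\r.false)) 7)) then ((let s = true in 2) + 6) else ((if true then 5 else 2) - (let t = false in 4))))
step 4: [beta@0] (1 * (if ((\p.true) ((\q.(\r.false)) 7)) then ((let s = true in 2) + 6) else ((if true then 5 else 2) - (let t = false in 4))))
step 5: [beta@1.0] (1 * (if true then ((let s = true in 2) + 6) else ((if true then 5 else 2) - (let t = false in 4))))
step 6: [if@1] (1 * ((let s = true in 2) + 6))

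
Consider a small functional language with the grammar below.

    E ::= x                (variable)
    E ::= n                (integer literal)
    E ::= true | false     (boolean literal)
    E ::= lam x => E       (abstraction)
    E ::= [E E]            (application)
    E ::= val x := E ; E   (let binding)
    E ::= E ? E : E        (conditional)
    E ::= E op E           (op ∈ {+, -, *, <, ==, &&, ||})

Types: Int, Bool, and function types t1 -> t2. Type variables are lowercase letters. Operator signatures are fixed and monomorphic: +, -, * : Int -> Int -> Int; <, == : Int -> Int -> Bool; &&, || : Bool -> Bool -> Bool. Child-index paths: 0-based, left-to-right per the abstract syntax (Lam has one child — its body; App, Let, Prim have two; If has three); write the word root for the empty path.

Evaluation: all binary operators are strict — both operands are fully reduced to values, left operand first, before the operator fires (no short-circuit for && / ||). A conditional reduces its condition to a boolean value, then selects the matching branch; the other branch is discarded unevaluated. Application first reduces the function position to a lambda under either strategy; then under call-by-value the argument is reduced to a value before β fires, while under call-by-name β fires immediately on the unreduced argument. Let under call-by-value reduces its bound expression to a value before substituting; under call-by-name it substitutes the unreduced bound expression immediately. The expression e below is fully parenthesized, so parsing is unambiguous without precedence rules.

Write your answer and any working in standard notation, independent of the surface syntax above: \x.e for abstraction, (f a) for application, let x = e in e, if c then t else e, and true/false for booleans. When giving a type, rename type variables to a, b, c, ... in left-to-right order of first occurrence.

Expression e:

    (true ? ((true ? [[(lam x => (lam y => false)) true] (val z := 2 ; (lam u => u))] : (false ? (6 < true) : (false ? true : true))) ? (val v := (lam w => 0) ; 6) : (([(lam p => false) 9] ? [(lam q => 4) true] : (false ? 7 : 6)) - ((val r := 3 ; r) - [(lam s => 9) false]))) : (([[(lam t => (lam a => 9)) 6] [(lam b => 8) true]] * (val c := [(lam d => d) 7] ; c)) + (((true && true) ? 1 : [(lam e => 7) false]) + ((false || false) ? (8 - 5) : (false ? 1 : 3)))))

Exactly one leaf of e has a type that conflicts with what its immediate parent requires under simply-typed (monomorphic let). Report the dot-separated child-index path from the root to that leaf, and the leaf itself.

Answer: 1.0.2.1.1 : true

Working:
  unify Bool ~ Bool
  unify Bool ~ Bool
\y._ : b -> Bool
\x._ : a -> b -> Bool
  unify a -> b -> Bool ~ Bool -> c
  unify a ~ Bool
  unify b -> Bool ~ c
_ _ : b -> Bool
let z : Int
u : d
\u._ : d -> d
  unify b -> Bool ~ (d -> d) -> e
  unify b ~ d -> d
  unify Bool ~ e
_ _ : Bool
  unify Bool ~ Bool
  unify Int ~ Int
  unify Bool ~ Int
  FAIL: mismatch Bool ~ Int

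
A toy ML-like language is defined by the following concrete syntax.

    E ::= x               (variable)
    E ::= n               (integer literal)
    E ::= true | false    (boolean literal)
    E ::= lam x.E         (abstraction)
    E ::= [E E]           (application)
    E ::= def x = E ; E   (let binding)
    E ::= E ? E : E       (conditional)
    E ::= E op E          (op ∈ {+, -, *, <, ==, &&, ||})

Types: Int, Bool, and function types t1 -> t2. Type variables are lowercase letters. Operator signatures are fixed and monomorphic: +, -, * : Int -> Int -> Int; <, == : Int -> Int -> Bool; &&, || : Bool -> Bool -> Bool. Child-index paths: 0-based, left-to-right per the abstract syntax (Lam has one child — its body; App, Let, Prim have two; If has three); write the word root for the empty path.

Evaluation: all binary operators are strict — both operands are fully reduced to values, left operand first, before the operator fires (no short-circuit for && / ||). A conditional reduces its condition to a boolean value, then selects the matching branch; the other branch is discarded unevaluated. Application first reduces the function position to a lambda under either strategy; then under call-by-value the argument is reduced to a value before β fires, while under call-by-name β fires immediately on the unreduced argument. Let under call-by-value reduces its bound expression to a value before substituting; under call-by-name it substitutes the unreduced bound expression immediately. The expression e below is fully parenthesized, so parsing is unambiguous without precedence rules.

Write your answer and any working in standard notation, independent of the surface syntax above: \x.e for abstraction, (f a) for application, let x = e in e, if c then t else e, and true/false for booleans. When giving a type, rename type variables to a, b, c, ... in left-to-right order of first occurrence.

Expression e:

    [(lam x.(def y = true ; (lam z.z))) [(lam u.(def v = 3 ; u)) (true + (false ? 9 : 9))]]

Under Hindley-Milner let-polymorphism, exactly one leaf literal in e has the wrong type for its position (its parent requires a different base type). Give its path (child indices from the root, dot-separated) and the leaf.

Answer: 1.1.0 : true

Working:
let y : Bool
z : b
\z._ : b -> b
\x._ : a -> b -> b
let v : Int
u : c
\u._ : c -> c
  unify Bool ~ Int
  FAIL: mismatch Bool ~ Int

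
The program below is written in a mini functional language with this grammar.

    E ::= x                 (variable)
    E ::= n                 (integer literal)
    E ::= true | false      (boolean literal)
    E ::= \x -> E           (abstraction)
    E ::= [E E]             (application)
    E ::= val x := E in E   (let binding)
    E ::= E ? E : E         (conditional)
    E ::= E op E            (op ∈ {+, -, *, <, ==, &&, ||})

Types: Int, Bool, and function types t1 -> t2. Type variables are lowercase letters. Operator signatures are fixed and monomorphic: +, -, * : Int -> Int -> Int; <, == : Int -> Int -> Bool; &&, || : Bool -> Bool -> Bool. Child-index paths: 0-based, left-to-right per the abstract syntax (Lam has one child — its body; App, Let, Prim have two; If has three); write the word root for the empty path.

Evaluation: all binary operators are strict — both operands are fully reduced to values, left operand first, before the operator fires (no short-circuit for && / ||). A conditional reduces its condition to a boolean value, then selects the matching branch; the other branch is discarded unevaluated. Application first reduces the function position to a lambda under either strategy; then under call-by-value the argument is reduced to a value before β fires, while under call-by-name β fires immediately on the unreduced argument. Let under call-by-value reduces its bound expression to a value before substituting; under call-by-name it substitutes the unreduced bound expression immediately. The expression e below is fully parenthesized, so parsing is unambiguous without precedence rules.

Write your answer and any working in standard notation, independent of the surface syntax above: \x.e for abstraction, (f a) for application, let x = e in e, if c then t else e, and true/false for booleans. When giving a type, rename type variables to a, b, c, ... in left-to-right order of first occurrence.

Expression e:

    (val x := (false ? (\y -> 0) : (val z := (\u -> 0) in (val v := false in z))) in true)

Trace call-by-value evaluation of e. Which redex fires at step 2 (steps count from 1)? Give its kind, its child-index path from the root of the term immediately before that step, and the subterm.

Answer: let at 0 : (let z = (\u.0) in (let v = false in z))

Trace:
step 0: (let x = (if false then (\y.0) else (let z = (\u.0) in (let v = false in z))) in true)
step 1: [if@0] (let x = (let z = (\u.0) in (let v = false in z)) in true)
step 2: [let@0] (let x = (let v = false in (\u.0)) in true)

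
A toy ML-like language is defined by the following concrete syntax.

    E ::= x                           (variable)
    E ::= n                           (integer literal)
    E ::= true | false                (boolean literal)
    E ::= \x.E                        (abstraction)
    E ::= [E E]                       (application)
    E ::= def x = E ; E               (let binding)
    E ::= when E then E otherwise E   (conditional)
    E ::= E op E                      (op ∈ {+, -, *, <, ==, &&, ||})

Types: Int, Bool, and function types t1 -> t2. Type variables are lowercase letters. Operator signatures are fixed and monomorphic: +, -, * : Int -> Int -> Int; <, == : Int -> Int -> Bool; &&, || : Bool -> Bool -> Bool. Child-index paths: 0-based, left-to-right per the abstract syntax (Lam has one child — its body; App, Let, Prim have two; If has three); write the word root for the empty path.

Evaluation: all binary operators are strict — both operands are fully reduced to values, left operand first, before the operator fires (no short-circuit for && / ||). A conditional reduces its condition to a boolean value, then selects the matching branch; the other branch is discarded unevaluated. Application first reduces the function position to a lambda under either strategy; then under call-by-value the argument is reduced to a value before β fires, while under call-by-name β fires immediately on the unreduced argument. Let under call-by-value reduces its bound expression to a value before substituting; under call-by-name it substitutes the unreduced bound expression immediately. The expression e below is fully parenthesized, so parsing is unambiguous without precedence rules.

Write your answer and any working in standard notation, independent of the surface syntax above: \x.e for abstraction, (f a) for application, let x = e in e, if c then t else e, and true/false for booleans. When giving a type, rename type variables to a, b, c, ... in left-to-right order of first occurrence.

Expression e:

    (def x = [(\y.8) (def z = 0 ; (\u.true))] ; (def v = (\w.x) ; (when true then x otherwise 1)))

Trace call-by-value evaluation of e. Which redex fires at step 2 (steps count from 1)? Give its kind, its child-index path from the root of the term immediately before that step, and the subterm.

Trace:
step 0: (let x = ((\y.8) (let z = 0 in (\u.true))) in (let v = (\w.x) in (if true then x else 1)))
step 1: [let@0.1] (let x = ((\y.8) (\u.true)) in (let v = (\w.x) in (if true then x else 1)))
step 2: [beta@0] (let x = 8 in (let v = (\w.x) in (if true then x else 1)))

Answer: beta at 0 : ((\y.8) (\u.true))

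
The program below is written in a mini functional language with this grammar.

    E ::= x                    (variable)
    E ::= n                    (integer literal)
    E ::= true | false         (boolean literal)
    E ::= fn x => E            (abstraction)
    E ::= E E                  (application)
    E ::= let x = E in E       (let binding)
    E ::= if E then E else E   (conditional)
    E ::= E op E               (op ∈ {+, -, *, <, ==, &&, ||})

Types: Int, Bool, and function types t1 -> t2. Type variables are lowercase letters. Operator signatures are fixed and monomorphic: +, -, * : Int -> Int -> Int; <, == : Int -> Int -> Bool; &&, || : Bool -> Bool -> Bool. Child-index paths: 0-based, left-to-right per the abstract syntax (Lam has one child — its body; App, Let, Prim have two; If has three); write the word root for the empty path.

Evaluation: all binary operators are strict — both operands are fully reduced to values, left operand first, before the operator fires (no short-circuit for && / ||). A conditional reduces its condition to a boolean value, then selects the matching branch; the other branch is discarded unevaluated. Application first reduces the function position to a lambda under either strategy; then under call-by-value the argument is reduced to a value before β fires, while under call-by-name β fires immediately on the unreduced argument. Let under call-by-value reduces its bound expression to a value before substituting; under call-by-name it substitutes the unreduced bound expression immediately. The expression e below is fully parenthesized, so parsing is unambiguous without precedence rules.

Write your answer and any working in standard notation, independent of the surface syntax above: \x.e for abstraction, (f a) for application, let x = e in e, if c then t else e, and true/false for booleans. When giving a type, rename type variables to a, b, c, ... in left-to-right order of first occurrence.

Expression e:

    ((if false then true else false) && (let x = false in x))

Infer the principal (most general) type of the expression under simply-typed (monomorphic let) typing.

Working:
  unify Bool ~ Bool
  unify Bool ~ Bool
  unify Bool ~ Bool
let x : Bool
x : Bool
  unify Bool ~ Bool

Answer: Bool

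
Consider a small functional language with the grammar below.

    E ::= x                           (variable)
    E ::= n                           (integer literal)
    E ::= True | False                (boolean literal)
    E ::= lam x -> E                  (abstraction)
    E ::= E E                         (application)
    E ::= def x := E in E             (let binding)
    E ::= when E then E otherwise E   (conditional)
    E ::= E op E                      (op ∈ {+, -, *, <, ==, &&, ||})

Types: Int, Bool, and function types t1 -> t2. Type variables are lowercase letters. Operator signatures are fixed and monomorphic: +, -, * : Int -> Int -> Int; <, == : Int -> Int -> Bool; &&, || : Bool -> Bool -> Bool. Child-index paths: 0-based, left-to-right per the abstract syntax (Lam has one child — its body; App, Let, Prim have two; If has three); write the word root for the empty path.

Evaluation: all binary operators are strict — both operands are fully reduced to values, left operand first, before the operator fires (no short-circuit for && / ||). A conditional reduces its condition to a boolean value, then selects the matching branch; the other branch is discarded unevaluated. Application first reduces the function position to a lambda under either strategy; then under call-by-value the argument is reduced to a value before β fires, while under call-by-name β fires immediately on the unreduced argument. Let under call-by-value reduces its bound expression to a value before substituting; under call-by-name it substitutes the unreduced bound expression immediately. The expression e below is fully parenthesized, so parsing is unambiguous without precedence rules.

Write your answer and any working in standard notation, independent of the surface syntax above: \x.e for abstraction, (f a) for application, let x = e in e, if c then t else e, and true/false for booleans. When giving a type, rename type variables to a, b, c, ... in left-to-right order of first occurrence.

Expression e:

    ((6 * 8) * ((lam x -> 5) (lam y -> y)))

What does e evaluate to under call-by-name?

Answer: 240

Derivation:
step 0: ((6 * 8) * ((\x.5) (\y.y)))
step 1: [delta@0] (48 * ((\x.5) (\y.y)))
step 2: [beta@1] (48 * 5)
step 3: [delta@root] 240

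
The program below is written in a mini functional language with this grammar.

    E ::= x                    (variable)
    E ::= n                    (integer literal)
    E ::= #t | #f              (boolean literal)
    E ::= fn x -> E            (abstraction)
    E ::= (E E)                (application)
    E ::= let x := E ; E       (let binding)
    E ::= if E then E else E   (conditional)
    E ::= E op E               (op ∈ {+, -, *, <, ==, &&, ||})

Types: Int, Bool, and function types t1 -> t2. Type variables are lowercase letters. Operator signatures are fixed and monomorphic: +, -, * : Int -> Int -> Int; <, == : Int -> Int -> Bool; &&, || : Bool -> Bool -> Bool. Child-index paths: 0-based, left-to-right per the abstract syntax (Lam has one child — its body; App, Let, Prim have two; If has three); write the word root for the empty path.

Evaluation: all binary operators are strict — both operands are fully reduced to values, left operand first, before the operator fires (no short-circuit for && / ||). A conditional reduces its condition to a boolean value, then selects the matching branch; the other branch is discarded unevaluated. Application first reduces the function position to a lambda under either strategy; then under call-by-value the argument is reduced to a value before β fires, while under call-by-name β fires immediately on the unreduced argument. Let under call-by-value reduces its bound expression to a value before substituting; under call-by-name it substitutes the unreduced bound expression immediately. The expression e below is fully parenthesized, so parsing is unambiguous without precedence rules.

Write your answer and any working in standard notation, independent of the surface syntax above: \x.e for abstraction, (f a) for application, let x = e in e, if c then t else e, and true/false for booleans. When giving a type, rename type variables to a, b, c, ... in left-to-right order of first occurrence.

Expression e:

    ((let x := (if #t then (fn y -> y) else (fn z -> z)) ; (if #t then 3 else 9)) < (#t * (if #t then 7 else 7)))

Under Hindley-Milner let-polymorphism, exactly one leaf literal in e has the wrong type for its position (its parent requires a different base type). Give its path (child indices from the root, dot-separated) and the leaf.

Derivation:
  unify Bool ~ Bool
y : a
\y._ : a -> a
z : b
\z._ : b -> b
  unify a -> a ~ b -> b
  unify a ~ b
  unify b ~ b
let x : forall. b -> b
  unify Bool ~ Bool
  unify Int ~ Int
  unify Int ~ Int
  unify Bool ~ Int
  FAIL: mismatch Bool ~ Int

Answer: 1.0 : true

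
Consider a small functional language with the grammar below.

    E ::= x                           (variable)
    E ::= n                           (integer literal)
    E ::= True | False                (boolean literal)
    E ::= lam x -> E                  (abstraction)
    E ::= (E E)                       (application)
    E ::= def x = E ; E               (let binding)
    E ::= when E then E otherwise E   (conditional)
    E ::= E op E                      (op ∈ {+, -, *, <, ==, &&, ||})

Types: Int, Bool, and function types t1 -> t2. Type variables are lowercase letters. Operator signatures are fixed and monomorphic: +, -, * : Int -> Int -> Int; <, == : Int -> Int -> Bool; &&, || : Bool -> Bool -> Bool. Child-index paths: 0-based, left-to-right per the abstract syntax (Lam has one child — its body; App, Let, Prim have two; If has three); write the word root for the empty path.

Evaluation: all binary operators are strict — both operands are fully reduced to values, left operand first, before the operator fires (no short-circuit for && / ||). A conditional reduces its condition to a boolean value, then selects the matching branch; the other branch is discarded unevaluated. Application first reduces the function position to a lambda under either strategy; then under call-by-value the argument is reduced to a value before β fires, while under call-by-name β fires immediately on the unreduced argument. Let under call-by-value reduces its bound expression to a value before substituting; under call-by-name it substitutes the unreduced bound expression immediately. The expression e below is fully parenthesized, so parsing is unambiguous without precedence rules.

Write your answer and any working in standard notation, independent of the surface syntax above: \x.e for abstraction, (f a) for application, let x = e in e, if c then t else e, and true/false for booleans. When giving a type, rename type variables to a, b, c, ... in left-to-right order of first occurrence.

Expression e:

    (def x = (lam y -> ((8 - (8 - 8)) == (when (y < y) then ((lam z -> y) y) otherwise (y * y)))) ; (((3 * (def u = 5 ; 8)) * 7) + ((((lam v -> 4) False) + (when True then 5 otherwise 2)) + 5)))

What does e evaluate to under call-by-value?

Trace:
step 0: (let x = (\y.((8 - (8 - 8)) == (if (y < y) then ((\z.y) y) else (y * y)))) in (((3 * (let u = 5 in 8)) * 7) + ((((\v.4) false) + (if true then 5 else 2)) + 5)))
step 1: [let@root] (((3 * (let u = 5 in 8)) * 7) + ((((\v.4) false) + (if true then 5 else 2)) + 5))
step 2: [let@0.0.1] (((3 * 8) * 7) + ((((\v.4) false) + (if true then 5 else 2)) + 5))
step 3: [delta@0.0] ((24 * 7) + ((((\v.4) false) + (if true then 5 else 2)) + 5))
step 4: [delta@0] (168 + ((((\v.4) false) + (if true then 5 else 2)) + 5))
step 5: [beta@1.0.0] (168 + ((4 + (if true then 5 else 2)) + 5))
step 6: [if@1.0.1] (168 + ((4 + 5) + 5))
step 7: [delta@1.0] (168 + (9 + 5))
step 8: [delta@1] (168 + 14)
step 9: [delta@root] 182

Answer: 182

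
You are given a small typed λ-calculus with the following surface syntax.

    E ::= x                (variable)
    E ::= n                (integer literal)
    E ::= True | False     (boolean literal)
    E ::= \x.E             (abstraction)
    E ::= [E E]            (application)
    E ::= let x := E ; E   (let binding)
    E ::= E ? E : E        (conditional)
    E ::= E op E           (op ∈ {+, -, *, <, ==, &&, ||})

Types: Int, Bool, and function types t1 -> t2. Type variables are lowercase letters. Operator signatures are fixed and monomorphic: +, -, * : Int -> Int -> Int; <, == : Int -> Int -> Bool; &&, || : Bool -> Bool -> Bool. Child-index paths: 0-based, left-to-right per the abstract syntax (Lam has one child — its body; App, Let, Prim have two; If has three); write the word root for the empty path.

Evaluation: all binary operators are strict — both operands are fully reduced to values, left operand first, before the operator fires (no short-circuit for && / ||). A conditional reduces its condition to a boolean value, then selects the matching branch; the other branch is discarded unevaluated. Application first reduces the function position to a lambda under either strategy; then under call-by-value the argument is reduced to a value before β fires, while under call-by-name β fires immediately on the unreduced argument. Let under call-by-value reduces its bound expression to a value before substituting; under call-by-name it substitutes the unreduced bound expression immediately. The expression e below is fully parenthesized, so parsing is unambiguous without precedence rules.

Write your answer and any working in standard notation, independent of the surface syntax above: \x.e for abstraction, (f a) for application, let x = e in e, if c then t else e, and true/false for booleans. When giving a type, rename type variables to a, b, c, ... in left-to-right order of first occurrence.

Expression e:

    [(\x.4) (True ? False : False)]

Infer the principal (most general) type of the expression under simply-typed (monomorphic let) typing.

Answer: Int

Trace:
\x._ : a -> Int
  unify Bool ~ Bool
  unify Bool ~ Bool
  unify a -> Int ~ Bool -> b
  unify a ~ Bool
  unify Int ~ b
_ _ : Int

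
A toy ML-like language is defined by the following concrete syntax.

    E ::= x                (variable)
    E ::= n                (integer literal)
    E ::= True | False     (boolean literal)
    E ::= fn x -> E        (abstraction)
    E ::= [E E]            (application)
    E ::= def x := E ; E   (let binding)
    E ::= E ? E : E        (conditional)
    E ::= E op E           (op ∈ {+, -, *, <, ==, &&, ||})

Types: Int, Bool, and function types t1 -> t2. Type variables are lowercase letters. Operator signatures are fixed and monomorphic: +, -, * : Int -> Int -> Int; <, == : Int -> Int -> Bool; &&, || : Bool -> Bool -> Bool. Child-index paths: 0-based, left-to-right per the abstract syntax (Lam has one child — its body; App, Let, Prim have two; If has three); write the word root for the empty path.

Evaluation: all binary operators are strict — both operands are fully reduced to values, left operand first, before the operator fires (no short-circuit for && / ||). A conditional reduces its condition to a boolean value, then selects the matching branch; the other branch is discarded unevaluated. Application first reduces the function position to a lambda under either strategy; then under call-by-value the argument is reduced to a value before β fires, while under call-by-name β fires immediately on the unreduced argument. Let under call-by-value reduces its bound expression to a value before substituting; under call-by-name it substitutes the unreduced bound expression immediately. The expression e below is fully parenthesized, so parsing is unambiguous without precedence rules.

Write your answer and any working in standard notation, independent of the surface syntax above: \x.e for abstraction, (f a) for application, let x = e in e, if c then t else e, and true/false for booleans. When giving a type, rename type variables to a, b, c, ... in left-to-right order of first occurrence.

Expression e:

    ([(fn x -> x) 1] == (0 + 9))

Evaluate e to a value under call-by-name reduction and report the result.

Derivation:
step 0: (((\x.x) 1) == (0 + 9))
step 1: [beta@0] (1 == (0 + 9))
step 2: [delta@1] (1 == 9)
step 3: [delta@root] false

Answer: false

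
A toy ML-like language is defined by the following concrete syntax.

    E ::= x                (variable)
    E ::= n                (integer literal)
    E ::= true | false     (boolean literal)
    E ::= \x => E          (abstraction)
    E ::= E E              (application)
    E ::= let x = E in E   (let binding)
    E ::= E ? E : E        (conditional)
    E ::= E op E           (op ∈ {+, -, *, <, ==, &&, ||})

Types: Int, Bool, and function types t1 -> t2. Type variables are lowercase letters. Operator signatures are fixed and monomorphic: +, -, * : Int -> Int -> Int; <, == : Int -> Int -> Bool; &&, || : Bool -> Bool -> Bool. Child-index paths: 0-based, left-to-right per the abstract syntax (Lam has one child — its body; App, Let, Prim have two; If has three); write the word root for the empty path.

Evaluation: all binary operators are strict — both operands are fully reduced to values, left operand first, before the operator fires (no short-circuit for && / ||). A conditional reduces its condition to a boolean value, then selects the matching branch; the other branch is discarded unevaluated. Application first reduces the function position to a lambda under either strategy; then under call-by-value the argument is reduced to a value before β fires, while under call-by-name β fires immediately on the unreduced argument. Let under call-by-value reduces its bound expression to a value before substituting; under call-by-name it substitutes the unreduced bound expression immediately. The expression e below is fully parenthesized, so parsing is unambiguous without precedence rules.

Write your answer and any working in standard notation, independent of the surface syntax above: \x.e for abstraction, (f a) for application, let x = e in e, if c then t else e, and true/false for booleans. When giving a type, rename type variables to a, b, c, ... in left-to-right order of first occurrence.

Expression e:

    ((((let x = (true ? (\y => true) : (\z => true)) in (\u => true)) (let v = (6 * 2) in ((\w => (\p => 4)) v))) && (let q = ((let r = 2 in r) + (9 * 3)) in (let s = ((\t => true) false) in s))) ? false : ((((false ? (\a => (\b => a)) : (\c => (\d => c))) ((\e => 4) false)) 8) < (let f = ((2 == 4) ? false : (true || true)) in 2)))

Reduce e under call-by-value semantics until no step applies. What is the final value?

Answer: false

Derivation:
step 0: (if (((let x = (if true then (\y.true) else (\z.true)) in (\u.true)) (let v = (6 * 2) in ((\w.(\p.4)) v))) && (let q = ((let r = 2 in r) + (9 * 3)) in (let s = ((\t.true) false) in s))) then false else ((((if false then (\a.(\b.a)) else (\c.(\d.c))) ((\e.4) false)) 8) < (let f = (if (2 == 4) then false else (true || true)) in 2)))
step 1: [if@0.0.0.0] (if (((let x = (\y.true) in (\u.true)) (let v = (6 * 2) in ((\w.(\p.4)) v))) && (let q = ((let r = 2 in r) + (9 * 3)) in (let s = ((\t.true) false) in s))) then false else ((((if false then (\a.(\b.a)) else (\c.(\d.c))) ((\e.4) false)) 8) < (let f = (if (2 == 4) then false else (true || true)) in 2)))
step 2: [let@0.0.0] (if (((\u.true) (let v = (6 * 2) in ((\w.(\p.4)) v))) && (let q = ((let r = 2 in r) + (9 * 3)) in (let s = ((\t.true) false) in s))) then false else ((((if false then (\a.(\b.a)) else (\c.(\d.c))) ((\e.4) false)) 8) < (let f = (if (2 == 4) then false else (true || true)) in 2)))
step 3: [delta@0.0.1.0] (if (((\u.true) (let v = 12 in ((\w.(\p.4)) v))) && (let q = ((let r = 2 in r) + (9 * 3)) in (let s = ((\t.true) false) in s))) then false else ((((if false then (\a.(\b.a)) else (\c.(\d.c))) ((\e.4) false)) 8) < (let f = (if (2 == 4) then false else (true || true)) in 2)))
step 4: [let@0.0.1] (if (((\u.true) ((\w.(\p.4)) 12)) && (let q = ((let r = 2 in r) + (9 * 3)) in (let s = ((\t.true) false) in s))) then false else ((((if false then (\a.(\b.a)) else (\c.(\d.c))) ((\e.4) false)) 8) < (let f = (if (2 == 4) then false else (true || true)) in 2)))
step 5: [beta@0.0.1] (if (((\u.true) (\p.4)) && (let q = ((let r = 2 in r) + (9 * 3)) in (let s = ((\t.true) false) in s))) then false else ((((if false then (\a.(\b.a)) else (\c.(\d.c))) ((\e.4) false)) 8) < (let f = (if (2 == 4) then false else (true || true)) in 2)))
step 6: [beta@0.0] (if (true && (let q = ((let r = 2 in r) + (9 * 3)) in (let s = ((\t.true) false) in s))) then false else ((((if false then (\a.(\b.a)) else (\c.(\d.c))) ((\e.4) false)) 8) < (let f = (if (2 == 4) then false else (true || true)) in 2)))
step 7: [let@0.1.0.0] (if (true && (let q = (2 + (9 * 3)) in (let s = ((\t.true) false) in s))) then false else ((((if false then (\a.(\b.a)) else (\c.(\d.c))) ((\e.4) false)) 8) < (let f = (if (2 == 4) then false else (true || true)) in 2)))
step 8: [delta@0.1.0.1] (if (true && (let q = (2 + 27) in (let s = ((\t.true) false) in s))) then false else ((((if false then (\a.(\b.a)) else (\c.(\d.c))) ((\e.4) false)) 8) < (let f = (if (2 == 4) then false else (true || true)) in 2)))
step 9: [delta@0.1.0] (if (true && (let q = 29 in (let s = ((\t.true) false) in s))) then false else ((((if false then (\a.(\b.a)) else (\c.(\d.c))) ((\e.4) false)) 8) < (let f = (if (2 == 4) then false else (true || true)) in 2)))
step 10: [let@0.1] (if (true && (let s = ((\t.true) false) in s)) then false else ((((if false then (\a.(\b.a)) else (\c.(\d.c))) ((\e.4) false)) 8) < (let f = (if (2 == 4) then false else (true || true)) in 2)))
step 11: [beta@0.1.0] (if (true && (let s = true in s)) then false else ((((if false then (\a.(\b.a)) else (\c.(\d.c))) ((\e.4) false)) 8) < (let f = (if (2 == 4) then false else (true || true)) in 2)))
step 12: [let@0.1] (if (true && true) then false else ((((if false then (\a.(\b.a)) else (\c.(\d.c))) ((\e.4) false)) 8) < (let f = (if (2 == 4) then false else (true || true)) in 2)))
step 13: [delta@0] (if true then false else ((((if false then (\a.(\b.a)) else (\c.(\d.c))) ((\e.4) false)) 8) < (let f = (if (2 == 4) then false else (true || true)) in 2)))
step 14: [if@root] false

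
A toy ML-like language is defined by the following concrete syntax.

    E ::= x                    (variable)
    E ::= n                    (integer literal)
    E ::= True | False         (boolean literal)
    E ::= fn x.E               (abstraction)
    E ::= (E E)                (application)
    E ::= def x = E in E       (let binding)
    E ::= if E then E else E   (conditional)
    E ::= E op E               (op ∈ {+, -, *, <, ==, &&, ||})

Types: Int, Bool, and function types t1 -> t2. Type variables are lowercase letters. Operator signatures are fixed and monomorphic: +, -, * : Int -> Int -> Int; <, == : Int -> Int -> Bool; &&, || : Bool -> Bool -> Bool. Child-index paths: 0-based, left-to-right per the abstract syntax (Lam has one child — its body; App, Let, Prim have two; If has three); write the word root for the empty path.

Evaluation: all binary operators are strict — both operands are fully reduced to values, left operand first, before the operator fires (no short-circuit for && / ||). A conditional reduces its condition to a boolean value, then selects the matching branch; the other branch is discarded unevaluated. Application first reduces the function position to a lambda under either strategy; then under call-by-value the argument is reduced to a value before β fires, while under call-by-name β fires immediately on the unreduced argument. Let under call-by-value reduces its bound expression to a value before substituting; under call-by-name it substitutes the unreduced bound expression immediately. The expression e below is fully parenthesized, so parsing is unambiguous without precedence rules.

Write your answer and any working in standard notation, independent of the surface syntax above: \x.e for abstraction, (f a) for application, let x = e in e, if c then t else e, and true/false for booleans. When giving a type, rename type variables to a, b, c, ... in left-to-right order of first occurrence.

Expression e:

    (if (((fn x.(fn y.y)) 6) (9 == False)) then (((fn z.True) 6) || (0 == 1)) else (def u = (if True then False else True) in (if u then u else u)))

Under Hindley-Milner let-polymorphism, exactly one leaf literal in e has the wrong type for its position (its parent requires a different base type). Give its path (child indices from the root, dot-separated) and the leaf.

Answer: 0.1.1 : false

Derivation:
y : b
\y._ : b -> b
\x._ : a -> b -> b
  unify a -> b -> b ~ Int -> c
  unify a ~ Int
  unify b -> b ~ c
_ _ : b -> b
  unify Int ~ Int
  unify Bool ~ Int
  FAIL: mismatch Bool ~ Int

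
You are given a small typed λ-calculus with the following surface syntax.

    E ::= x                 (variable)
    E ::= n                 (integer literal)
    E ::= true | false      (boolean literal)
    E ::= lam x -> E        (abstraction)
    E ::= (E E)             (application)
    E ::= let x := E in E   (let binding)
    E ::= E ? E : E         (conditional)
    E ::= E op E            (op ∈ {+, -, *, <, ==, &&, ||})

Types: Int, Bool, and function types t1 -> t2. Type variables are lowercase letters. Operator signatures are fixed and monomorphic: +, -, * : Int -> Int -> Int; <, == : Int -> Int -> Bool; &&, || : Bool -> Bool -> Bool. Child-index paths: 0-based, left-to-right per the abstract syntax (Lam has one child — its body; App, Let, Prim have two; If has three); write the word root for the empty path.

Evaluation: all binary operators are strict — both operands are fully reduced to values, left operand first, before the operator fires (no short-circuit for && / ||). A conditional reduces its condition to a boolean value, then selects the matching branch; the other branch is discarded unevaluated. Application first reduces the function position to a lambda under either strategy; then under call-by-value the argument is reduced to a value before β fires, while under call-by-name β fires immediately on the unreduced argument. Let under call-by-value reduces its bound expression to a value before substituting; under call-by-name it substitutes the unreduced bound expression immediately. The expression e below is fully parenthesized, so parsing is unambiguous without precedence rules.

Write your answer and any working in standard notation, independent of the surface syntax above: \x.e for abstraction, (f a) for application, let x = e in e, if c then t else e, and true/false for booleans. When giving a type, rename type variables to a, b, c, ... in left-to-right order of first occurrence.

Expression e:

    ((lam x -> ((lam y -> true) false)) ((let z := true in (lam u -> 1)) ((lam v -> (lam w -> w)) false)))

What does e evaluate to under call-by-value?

Answer: true

Trace:
step 0: ((\x.((\y.true) false)) ((let z = true in (\u.1)) ((\v.(\w.w)) false)))
step 1: [let@1.0] ((\x.((\y.true) false)) ((\u.1) ((\v.(\w.w)) false)))
step 2: [beta@1.1] ((\x.((\y.true) false)) ((\u.1) (\w.w)))
step 3: [beta@1] ((\x.((\y.true) false)) 1)
step 4: [beta@root] ((\y.true) false)
step 5: [beta@root] true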